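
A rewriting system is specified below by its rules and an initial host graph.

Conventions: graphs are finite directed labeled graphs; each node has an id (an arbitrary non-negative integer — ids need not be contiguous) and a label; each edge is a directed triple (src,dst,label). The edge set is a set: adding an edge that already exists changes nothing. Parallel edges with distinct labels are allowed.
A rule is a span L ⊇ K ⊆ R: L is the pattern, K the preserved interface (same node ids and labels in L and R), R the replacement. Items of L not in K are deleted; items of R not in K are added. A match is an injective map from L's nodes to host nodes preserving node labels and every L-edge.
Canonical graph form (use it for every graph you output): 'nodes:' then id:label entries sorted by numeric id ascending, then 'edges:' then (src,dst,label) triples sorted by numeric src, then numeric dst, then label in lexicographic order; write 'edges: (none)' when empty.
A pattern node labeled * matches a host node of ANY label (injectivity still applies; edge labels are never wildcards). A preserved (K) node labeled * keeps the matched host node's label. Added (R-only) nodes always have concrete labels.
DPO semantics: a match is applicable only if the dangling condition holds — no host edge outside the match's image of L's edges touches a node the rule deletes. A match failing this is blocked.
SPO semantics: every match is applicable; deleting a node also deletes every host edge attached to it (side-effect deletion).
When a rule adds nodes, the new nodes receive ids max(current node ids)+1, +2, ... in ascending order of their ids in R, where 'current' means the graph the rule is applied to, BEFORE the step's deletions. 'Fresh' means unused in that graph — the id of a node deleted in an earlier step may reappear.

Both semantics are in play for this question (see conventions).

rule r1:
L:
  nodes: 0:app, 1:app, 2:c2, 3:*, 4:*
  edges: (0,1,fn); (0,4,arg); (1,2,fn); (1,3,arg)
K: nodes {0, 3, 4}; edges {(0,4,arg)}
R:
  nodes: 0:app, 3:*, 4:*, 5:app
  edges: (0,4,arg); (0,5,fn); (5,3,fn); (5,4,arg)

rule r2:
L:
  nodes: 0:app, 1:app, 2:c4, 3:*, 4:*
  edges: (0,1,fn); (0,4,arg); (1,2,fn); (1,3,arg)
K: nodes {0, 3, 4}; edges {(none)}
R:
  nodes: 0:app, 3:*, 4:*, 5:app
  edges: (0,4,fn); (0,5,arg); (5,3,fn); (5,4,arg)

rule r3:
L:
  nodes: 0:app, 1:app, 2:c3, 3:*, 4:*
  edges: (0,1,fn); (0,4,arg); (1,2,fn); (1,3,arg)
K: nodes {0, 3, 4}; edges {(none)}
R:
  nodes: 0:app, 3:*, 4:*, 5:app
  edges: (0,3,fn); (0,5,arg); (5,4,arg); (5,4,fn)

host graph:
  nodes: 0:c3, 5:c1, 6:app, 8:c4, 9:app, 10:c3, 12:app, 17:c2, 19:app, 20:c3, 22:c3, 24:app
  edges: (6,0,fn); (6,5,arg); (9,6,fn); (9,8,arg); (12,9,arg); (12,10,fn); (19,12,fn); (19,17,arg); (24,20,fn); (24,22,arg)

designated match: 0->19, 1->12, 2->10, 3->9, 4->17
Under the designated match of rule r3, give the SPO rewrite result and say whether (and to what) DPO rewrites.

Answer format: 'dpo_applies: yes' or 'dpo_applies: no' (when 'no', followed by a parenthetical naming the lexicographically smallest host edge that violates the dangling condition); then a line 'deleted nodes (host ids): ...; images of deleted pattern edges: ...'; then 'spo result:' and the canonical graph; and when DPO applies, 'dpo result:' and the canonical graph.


dpo_applies: yes
deleted nodes (host ids): 10, 12; images of deleted pattern edges: (12,9,arg); (12,10,fn); (19,12,fn); (19,17,arg)
spo result:
nodes: 0:c3, 5:c1, 6:app, 8:c4, 9:app, 17:c2, 19:app, 20:c3, 22:c3, 24:app, 25:app
edges: (6,0,fn); (6,5,arg); (9,6,fn); (9,8,arg); (19,9,fn); (19,25,arg); (24,20,fn); (24,22,arg); (25,17,arg); (25,17,fn)
dpo result:
nodes: 0:c3, 5:c1, 6:app, 8:c4, 9:app, 17:c2, 19:app, 20:c3, 22:c3, 24:app, 25:app
edges: (6,0,fn); (6,5,arg); (9,6,fn); (9,8,arg); (19,9,fn); (19,25,arg); (24,20,fn); (24,22,arg); (25,17,arg); (25,17,fn)


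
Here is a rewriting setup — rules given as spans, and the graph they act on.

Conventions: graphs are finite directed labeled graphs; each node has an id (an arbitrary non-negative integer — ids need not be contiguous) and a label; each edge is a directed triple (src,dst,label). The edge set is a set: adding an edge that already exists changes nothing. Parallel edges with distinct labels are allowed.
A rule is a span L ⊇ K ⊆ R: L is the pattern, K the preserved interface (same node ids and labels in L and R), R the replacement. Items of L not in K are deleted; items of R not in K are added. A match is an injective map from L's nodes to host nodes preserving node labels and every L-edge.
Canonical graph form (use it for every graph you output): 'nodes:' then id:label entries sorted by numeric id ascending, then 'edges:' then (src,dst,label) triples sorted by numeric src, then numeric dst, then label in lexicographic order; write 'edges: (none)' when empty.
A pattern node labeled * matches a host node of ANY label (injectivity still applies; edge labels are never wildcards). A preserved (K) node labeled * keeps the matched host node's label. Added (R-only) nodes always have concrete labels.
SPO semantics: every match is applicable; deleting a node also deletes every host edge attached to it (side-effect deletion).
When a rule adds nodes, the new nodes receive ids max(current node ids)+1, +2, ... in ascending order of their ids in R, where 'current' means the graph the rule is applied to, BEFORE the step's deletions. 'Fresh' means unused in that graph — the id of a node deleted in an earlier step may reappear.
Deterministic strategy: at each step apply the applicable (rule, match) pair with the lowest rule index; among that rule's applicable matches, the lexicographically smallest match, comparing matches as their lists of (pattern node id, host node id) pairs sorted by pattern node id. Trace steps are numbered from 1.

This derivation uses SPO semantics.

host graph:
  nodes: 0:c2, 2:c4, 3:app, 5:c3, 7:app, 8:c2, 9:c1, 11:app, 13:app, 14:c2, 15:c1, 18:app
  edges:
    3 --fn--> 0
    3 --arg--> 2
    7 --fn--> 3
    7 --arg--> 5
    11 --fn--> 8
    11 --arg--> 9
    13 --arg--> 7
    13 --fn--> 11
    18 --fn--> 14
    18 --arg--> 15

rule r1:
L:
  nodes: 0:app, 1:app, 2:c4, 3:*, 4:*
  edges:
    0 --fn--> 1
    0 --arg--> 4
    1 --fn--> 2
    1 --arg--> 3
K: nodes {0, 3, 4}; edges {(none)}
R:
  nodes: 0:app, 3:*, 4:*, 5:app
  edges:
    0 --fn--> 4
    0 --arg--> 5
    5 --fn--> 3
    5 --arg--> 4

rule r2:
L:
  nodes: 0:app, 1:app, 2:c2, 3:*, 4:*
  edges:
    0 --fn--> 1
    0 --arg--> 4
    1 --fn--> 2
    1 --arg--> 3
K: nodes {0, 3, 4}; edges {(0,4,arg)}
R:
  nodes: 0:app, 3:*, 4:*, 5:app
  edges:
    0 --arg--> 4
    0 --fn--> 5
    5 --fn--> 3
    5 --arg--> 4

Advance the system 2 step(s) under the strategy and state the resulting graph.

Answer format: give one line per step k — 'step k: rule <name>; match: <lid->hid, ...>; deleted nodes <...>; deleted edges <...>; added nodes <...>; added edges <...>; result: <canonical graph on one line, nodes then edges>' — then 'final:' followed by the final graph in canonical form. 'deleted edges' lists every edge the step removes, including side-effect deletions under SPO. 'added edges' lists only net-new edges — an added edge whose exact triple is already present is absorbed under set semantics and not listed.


step 1: rule r2; match: 0->7, 1->3, 2->0, 3->2, 4->5; deleted nodes 0, 3; deleted edges (3,0,fn); (3,2,arg); (7,3,fn); added nodes 19; added edges (7,19,fn); (19,2,fn); (19,5,arg); result: nodes: 2:c4, 5:c3, 7:app, 8:c2, 9:c1, 11:app, 13:app, 14:c2, 15:c1, 18:app, 19:app edges: (7,5,arg); (7,19,fn); (11,8,fn); (11,9,arg); (13,7,arg); (13,11,fn); (18,14,fn); (18,15,arg); (19,2,fn); (19,5,arg)
step 2: rule r2; match: 0->13, 1->11, 2->8, 3->9, 4->7; deleted nodes 8, 11; deleted edges (11,8,fn); (11,9,arg); (13,11,fn); added nodes 20; added edges (13,20,fn); (20,7,arg); (20,9,fn); result: nodes: 2:c4, 5:c3, 7:app, 9:c1, 13:app, 14:c2, 15:c1, 18:app, 19:app, 20:app edges: (7,5,arg); (7,19,fn); (13,7,arg); (13,20,fn); (18,14,fn); (18,15,arg); (19,2,fn); (19,5,arg); (20,7,arg); (20,9,fn)
final:
nodes: 2:c4, 5:c3, 7:app, 9:c1, 13:app, 14:c2, 15:c1, 18:app, 19:app, 20:app
edges: (7,5,arg); (7,19,fn); (13,7,arg); (13,20,fn); (18,14,fn); (18,15,arg); (19,2,fn); (19,5,arg); (20,7,arg); (20,9,fn)


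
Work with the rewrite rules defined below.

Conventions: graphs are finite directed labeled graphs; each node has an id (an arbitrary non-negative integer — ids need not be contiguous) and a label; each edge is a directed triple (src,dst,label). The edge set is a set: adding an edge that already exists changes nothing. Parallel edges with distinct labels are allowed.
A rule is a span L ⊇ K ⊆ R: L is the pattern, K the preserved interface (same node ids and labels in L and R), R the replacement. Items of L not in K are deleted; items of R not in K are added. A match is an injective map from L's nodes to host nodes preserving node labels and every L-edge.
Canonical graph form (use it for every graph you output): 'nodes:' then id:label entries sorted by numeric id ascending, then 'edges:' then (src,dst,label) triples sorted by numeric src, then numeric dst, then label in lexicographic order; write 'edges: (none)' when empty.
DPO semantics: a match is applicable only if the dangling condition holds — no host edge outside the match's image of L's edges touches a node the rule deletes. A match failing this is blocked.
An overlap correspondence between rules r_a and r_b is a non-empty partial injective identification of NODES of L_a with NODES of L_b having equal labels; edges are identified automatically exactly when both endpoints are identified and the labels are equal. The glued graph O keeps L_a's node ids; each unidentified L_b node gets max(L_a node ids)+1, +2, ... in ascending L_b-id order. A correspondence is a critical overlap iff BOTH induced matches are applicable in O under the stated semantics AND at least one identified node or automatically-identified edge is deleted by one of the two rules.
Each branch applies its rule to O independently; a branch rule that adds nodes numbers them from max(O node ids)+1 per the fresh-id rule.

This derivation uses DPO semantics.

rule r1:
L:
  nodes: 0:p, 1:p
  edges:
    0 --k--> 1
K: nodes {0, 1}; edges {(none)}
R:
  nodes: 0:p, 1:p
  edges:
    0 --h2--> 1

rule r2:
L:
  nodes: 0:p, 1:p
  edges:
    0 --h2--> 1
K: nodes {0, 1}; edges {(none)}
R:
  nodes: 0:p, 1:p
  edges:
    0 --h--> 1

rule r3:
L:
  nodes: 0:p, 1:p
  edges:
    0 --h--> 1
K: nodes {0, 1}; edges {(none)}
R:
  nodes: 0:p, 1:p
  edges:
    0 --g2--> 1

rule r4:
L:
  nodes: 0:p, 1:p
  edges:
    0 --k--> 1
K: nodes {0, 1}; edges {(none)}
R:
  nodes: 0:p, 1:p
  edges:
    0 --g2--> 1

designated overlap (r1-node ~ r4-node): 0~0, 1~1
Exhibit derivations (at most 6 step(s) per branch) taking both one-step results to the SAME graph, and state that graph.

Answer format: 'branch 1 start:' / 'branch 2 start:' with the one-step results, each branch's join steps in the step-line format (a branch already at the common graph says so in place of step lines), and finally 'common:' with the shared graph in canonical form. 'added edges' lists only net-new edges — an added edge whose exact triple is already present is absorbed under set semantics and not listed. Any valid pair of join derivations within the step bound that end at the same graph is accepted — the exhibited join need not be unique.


branch 1 start:
nodes: 0:p, 1:p
edges: (0,1,h2)
branch 2 start:
nodes: 0:p, 1:p
edges: (0,1,g2)
branch 1 step 1: rule r2; match: 0->0, 1->1; deleted nodes (none); deleted edges (0,1,h2); added nodes (none); added edges (0,1,h); result: nodes: 0:p, 1:p edges: (0,1,h)
branch 1 step 2: rule r3; match: 0->0, 1->1; deleted nodes (none); deleted edges (0,1,h); added nodes (none); added edges (0,1,g2); result: nodes: 0:p, 1:p edges: (0,1,g2)
branch 2: already at the common graph (0 steps)
common:
nodes: 0:p, 1:p
edges: (0,1,g2)


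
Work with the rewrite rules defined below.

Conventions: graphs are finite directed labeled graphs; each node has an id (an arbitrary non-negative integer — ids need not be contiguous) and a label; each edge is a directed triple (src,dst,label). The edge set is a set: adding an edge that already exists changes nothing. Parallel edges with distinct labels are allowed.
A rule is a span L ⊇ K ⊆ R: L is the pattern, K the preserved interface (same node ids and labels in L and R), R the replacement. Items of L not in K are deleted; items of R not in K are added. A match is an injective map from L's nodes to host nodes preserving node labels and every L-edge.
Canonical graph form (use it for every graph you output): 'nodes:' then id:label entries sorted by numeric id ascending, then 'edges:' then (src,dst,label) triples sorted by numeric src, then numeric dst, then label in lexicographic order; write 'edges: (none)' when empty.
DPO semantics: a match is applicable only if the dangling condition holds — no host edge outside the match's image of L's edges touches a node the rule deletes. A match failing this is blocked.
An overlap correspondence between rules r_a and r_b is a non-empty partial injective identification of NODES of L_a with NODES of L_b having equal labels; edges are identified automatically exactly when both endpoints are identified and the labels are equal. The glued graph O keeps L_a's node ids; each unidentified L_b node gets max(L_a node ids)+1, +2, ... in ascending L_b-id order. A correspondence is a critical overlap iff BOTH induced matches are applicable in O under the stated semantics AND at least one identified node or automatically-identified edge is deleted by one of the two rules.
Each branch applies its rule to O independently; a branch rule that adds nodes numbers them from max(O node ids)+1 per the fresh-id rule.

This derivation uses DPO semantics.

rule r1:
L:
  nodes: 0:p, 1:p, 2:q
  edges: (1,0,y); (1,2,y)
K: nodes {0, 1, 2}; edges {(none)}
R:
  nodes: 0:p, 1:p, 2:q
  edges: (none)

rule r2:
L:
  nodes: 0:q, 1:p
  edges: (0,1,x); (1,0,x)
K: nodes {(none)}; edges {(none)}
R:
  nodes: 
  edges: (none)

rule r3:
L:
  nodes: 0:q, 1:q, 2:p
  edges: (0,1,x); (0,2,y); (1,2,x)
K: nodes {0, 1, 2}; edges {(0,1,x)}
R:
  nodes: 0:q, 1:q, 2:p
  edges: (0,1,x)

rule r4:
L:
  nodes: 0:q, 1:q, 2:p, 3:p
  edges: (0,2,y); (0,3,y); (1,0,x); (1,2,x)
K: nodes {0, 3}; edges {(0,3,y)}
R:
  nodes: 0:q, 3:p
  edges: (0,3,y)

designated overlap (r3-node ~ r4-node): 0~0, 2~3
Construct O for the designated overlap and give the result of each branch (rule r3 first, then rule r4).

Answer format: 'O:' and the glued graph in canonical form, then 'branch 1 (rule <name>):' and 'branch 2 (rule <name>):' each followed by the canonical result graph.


O:
nodes: 0:q, 1:q, 2:p, 3:q, 4:p
edges: (0,1,x); (0,2,y); (0,4,y); (1,2,x); (3,0,x); (3,4,x)
branch 1 (rule r3):
nodes: 0:q, 1:q, 2:p, 3:q, 4:p
edges: (0,1,x); (0,4,y); (3,0,x); (3,4,x)
branch 2 (rule r4):
nodes: 0:q, 1:q, 2:p
edges: (0,1,x); (0,2,y); (1,2,x)


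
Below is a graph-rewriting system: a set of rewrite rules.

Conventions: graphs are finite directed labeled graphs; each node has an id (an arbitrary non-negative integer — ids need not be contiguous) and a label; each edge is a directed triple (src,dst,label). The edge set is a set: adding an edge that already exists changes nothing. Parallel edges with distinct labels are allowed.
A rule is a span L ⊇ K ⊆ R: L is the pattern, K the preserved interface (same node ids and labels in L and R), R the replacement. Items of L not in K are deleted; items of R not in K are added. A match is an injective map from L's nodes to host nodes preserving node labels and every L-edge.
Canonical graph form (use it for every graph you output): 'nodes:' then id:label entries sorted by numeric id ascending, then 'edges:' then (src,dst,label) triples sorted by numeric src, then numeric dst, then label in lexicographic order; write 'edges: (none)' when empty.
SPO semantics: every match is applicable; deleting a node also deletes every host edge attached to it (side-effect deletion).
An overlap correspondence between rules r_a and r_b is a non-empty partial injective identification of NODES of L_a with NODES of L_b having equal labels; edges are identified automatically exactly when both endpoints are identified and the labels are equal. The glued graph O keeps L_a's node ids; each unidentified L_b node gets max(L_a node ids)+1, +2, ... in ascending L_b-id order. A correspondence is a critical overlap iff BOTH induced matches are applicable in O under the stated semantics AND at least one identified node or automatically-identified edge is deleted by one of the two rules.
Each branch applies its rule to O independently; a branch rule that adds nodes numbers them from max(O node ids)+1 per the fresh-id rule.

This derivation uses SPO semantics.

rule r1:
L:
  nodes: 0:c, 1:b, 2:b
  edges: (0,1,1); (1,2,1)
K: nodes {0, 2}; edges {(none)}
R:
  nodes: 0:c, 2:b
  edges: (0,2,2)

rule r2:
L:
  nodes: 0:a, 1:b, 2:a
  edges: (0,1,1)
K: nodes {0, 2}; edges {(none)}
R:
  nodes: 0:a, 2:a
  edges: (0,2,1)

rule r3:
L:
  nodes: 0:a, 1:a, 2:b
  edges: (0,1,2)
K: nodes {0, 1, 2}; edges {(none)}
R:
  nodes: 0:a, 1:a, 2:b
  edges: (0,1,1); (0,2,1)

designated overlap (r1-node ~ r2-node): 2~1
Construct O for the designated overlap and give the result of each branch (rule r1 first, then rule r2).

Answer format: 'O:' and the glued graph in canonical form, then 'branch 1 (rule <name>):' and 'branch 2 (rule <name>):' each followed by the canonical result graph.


O:
nodes: 0:c, 1:b, 2:b, 3:a, 4:a
edges: (0,1,1); (1,2,1); (3,2,1)
branch 1 (rule r1):
nodes: 0:c, 2:b, 3:a, 4:a
edges: (0,2,2); (3,2,1)
branch 2 (rule r2):
nodes: 0:c, 1:b, 3:a, 4:a
edges: (0,1,1); (3,4,1)


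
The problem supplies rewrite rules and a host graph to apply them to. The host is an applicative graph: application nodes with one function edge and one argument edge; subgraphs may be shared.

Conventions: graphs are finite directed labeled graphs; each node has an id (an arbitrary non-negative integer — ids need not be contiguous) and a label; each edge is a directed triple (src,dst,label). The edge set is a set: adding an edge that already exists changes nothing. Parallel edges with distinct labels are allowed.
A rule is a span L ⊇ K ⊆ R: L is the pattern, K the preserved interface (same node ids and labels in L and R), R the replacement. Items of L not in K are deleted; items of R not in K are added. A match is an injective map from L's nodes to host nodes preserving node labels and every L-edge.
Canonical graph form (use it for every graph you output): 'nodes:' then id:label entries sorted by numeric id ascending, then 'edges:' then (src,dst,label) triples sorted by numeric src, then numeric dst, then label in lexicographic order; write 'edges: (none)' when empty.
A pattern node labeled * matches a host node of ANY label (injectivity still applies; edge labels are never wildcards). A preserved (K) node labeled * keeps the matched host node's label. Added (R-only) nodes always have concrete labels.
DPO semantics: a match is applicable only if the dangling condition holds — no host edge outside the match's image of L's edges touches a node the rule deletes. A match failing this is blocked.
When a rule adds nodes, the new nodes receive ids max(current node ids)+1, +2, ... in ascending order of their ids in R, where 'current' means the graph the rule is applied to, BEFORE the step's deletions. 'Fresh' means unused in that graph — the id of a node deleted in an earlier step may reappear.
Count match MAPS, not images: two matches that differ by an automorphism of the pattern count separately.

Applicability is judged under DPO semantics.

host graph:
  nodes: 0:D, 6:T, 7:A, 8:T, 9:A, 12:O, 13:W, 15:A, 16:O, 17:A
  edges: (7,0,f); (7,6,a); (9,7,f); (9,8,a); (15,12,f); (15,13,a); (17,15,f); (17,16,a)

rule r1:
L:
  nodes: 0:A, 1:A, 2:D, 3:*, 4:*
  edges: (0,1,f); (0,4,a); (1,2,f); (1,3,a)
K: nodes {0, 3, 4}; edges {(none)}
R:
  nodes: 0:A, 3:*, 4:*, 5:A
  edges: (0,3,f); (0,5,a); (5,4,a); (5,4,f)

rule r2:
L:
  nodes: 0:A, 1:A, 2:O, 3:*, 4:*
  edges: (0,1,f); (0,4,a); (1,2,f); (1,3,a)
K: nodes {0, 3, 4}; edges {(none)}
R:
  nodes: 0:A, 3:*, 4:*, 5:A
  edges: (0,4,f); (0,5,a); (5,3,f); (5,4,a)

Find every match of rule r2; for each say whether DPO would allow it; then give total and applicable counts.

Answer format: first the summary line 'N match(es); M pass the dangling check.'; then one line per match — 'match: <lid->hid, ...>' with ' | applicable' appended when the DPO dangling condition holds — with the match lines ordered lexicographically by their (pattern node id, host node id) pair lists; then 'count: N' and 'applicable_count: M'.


1 match(es); 1 pass the dangling check.
match: 0->17, 1->15, 2->12, 3->13, 4->16 | applicable
count: 1
applicable_count: 1


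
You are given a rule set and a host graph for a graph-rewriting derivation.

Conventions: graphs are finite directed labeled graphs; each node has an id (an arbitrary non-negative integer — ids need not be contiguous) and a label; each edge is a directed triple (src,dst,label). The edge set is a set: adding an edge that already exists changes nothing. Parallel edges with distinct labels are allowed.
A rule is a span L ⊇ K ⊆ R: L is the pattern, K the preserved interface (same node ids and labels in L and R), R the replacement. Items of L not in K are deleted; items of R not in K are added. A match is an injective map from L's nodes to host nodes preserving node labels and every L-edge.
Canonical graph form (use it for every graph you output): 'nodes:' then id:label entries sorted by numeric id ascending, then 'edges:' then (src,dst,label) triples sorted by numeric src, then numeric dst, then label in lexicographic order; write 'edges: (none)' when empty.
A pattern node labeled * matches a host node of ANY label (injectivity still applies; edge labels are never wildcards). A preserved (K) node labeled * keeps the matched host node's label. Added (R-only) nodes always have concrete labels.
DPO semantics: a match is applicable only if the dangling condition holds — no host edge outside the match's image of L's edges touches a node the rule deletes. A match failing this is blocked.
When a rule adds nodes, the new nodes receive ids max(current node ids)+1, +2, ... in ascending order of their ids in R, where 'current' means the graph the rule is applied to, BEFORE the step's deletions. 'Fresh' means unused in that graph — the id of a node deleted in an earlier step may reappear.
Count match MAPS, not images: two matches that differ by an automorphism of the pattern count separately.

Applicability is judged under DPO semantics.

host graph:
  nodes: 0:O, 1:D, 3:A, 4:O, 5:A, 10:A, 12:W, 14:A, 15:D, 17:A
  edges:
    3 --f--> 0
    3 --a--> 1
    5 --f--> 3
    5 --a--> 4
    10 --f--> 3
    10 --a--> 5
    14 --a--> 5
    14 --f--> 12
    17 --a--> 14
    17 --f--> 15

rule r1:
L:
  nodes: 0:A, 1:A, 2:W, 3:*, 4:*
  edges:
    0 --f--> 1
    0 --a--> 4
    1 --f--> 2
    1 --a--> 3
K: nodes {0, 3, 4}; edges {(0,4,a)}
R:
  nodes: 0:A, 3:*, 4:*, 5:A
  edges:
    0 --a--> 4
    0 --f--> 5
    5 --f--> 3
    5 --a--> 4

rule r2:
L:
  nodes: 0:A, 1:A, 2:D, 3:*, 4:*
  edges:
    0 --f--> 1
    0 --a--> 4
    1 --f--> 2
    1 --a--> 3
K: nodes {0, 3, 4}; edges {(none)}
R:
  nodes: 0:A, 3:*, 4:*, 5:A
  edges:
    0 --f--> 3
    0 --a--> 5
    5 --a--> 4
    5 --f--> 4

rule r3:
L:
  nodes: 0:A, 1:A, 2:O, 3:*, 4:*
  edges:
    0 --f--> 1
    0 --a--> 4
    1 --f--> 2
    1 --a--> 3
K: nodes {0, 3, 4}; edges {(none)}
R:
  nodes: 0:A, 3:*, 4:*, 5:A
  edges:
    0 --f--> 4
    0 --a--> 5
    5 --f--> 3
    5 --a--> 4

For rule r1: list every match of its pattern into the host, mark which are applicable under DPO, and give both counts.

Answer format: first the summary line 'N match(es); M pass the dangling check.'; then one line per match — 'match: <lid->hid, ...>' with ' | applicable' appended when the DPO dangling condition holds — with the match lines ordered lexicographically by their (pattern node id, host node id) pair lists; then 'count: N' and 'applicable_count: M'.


0 match(es); 0 pass the dangling check.
count: 0
applicable_count: 0


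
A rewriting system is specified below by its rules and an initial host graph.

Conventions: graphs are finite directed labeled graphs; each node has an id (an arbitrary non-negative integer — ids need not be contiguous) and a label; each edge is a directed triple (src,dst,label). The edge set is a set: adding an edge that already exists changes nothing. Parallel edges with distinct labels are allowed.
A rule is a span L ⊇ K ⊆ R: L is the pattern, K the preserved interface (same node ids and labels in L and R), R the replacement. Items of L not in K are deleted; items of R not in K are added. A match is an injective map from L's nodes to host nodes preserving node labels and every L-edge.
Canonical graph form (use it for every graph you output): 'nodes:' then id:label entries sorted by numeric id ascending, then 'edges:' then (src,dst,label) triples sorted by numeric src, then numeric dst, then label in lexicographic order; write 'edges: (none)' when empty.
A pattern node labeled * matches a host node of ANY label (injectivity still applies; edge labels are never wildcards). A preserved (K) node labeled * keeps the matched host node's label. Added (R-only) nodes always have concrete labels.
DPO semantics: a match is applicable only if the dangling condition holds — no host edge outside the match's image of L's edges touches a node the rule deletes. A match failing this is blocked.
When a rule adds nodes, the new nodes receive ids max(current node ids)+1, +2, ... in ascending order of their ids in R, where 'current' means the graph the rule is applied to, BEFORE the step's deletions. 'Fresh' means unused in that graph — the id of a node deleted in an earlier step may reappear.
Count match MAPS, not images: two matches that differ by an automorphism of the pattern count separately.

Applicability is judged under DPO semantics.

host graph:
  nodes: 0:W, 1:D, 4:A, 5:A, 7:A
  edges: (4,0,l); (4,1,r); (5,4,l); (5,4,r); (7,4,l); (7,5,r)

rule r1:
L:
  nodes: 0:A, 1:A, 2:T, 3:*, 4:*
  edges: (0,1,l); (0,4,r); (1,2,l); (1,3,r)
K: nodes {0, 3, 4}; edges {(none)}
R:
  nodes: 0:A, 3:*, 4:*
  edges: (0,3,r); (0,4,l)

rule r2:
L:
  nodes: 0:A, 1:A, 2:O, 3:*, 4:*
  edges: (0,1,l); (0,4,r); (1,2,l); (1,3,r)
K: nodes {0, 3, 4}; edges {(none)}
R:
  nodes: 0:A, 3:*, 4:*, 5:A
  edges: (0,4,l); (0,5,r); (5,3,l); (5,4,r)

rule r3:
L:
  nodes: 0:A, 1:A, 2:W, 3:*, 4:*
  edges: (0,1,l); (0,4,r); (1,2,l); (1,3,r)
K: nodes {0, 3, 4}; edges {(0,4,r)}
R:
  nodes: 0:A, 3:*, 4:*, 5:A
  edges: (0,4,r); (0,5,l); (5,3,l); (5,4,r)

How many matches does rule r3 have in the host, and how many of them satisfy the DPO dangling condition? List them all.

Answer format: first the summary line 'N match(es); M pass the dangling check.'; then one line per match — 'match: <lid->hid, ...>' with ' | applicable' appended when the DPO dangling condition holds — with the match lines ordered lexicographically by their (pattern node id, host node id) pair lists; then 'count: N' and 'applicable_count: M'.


1 match(es); 0 pass the dangling check.
match: 0->7, 1->4, 2->0, 3->1, 4->5
count: 1
applicable_count: 0


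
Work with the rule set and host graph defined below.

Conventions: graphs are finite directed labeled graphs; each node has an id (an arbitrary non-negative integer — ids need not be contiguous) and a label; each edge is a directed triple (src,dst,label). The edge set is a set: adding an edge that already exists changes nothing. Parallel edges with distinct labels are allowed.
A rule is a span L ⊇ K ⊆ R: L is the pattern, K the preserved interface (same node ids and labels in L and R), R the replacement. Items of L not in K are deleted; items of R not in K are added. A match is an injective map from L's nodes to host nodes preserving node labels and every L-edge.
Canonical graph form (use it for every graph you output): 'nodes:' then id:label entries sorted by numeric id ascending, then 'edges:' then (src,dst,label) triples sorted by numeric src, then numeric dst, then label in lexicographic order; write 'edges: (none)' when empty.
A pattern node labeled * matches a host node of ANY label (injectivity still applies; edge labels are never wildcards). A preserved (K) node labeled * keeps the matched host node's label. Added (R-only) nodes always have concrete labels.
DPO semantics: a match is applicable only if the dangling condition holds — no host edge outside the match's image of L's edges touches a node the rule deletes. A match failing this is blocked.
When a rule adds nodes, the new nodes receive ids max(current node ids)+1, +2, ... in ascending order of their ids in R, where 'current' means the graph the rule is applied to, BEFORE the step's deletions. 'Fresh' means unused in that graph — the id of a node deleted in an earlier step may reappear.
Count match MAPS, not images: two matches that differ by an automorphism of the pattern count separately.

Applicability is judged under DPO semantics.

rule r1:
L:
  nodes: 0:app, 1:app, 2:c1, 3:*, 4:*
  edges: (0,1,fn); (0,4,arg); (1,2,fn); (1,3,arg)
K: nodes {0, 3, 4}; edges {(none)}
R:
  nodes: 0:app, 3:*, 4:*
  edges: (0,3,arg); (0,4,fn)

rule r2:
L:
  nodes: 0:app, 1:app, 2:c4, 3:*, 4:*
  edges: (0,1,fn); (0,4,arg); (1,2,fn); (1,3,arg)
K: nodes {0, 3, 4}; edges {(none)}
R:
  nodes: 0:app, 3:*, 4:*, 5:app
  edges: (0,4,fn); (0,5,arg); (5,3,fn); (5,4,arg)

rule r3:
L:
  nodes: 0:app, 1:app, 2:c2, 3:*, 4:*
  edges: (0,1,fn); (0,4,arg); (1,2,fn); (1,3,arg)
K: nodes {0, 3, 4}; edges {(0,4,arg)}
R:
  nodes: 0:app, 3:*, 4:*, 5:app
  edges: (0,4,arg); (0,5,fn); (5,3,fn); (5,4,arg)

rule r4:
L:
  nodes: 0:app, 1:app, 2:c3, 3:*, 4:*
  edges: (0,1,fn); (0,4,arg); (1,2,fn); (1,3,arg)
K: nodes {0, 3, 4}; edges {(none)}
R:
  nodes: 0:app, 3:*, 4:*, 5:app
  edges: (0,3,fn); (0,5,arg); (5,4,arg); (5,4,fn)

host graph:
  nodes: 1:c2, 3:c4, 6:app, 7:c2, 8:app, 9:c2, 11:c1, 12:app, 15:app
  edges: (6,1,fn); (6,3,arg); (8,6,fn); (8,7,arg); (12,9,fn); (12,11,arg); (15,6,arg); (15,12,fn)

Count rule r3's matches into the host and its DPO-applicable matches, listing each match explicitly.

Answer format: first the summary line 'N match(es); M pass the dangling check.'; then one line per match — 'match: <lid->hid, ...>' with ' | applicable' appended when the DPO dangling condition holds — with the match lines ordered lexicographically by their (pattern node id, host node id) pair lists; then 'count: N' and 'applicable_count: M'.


2 match(es); 1 pass the dangling check.
match: 0->8, 1->6, 2->1, 3->3, 4->7
match: 0->15, 1->12, 2->9, 3->11, 4->6 | applicable
count: 2
applicable_count: 1


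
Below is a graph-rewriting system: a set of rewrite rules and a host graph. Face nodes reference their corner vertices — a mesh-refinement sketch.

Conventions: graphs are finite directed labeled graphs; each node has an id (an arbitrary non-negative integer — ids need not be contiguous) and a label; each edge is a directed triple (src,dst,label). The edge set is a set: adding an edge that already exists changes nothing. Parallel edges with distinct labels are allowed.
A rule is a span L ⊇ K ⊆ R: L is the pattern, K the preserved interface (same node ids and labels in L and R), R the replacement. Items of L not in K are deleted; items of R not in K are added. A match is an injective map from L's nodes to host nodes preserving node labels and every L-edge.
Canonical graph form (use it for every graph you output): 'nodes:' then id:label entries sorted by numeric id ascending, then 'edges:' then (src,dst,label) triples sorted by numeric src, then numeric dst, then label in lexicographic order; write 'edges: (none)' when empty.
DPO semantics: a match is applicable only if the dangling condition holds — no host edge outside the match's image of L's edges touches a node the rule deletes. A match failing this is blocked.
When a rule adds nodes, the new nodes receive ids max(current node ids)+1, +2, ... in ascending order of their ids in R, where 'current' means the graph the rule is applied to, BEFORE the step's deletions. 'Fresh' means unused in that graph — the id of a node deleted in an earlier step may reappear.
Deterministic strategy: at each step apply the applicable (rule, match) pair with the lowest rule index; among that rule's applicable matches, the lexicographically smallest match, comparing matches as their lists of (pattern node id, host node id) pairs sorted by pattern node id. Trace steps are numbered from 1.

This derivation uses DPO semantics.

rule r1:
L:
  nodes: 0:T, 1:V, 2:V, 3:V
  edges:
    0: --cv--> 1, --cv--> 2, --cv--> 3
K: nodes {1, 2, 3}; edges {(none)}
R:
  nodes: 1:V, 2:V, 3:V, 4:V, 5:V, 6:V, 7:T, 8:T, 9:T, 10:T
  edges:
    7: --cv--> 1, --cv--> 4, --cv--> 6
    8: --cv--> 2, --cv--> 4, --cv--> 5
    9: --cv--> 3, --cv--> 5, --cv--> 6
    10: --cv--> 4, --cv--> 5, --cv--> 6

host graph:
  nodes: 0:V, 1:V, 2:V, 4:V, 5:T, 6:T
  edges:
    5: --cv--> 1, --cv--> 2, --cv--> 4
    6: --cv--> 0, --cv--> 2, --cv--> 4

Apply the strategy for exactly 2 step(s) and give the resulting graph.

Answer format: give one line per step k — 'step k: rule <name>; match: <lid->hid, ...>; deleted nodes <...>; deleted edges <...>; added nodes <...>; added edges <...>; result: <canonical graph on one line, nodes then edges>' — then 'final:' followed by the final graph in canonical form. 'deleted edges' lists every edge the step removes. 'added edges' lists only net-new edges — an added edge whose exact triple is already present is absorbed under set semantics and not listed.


step 1: rule r1; match: 0->5, 1->1, 2->2, 3->4; deleted nodes 5; deleted edges (5,1,cv); (5,2,cv); (5,4,cv); added nodes 7, 8, 9, 10, 11, 12, 13; added edges (10,1,cv); (10,7,cv); (10,9,cv); (11,2,cv); (11,7,cv); (11,8,cv); (12,4,cv); (12,8,cv); (12,9,cv); (13,7,cv); (13,8,cv); (13,9,cv); result: nodes: 0:V, 1:V, 2:V, 4:V, 6:T, 7:V, 8:V, 9:V, 10:T, 11:T, 12:T, 13:T edges: (6,0,cv); (6,2,cv); (6,4,cv); (10,1,cv); (10,7,cv); (10,9,cv); (11,2,cv); (11,7,cv); (11,8,cv); (12,4,cv); (12,8,cv); (12,9,cv); (13,7,cv); (13,8,cv); (13,9,cv)
step 2: rule r1; match: 0->6, 1->0, 2->2, 3->4; deleted nodes 6; deleted edges (6,0,cv); (6,2,cv); (6,4,cv); added nodes 14, 15, 16, 17, 18, 19, 20; added edges (17,0,cv); (17,14,cv); (17,16,cv); (18,2,cv); (18,14,cv); (18,15,cv); (19,4,cv); (19,15,cv); (19,16,cv); (20,14,cv); (20,15,cv); (20,16,cv); result: nodes: 0:V, 1:V, 2:V, 4:V, 7:V, 8:V, 9:V, 10:T, 11:T, 12:T, 13:T, 14:V, 15:V, 16:V, 17:T, 18:T, 19:T, 20:T edges: (10,1,cv); (10,7,cv); (10,9,cv); (11,2,cv); (11,7,cv); (11,8,cv); (12,4,cv); (12,8,cv); (12,9,cv); (13,7,cv); (13,8,cv); (13,9,cv); (17,0,cv); (17,14,cv); (17,16,cv); (18,2,cv); (18,14,cv); (18,15,cv); (19,4,cv); (19,15,cv); (19,16,cv); (20,14,cv); (20,15,cv); (20,16,cv)
final:
nodes: 0:V, 1:V, 2:V, 4:V, 7:V, 8:V, 9:V, 10:T, 11:T, 12:T, 13:T, 14:V, 15:V, 16:V, 17:T, 18:T, 19:T, 20:T
edges: (10,1,cv); (10,7,cv); (10,9,cv); (11,2,cv); (11,7,cv); (11,8,cv); (12,4,cv); (12,8,cv); (12,9,cv); (13,7,cv); (13,8,cv); (13,9,cv); (17,0,cv); (17,14,cv); (17,16,cv); (18,2,cv); (18,14,cv); (18,15,cv); (19,4,cv); (19,15,cv); (19,16,cv); (20,14,cv); (20,15,cv); (20,16,cv)


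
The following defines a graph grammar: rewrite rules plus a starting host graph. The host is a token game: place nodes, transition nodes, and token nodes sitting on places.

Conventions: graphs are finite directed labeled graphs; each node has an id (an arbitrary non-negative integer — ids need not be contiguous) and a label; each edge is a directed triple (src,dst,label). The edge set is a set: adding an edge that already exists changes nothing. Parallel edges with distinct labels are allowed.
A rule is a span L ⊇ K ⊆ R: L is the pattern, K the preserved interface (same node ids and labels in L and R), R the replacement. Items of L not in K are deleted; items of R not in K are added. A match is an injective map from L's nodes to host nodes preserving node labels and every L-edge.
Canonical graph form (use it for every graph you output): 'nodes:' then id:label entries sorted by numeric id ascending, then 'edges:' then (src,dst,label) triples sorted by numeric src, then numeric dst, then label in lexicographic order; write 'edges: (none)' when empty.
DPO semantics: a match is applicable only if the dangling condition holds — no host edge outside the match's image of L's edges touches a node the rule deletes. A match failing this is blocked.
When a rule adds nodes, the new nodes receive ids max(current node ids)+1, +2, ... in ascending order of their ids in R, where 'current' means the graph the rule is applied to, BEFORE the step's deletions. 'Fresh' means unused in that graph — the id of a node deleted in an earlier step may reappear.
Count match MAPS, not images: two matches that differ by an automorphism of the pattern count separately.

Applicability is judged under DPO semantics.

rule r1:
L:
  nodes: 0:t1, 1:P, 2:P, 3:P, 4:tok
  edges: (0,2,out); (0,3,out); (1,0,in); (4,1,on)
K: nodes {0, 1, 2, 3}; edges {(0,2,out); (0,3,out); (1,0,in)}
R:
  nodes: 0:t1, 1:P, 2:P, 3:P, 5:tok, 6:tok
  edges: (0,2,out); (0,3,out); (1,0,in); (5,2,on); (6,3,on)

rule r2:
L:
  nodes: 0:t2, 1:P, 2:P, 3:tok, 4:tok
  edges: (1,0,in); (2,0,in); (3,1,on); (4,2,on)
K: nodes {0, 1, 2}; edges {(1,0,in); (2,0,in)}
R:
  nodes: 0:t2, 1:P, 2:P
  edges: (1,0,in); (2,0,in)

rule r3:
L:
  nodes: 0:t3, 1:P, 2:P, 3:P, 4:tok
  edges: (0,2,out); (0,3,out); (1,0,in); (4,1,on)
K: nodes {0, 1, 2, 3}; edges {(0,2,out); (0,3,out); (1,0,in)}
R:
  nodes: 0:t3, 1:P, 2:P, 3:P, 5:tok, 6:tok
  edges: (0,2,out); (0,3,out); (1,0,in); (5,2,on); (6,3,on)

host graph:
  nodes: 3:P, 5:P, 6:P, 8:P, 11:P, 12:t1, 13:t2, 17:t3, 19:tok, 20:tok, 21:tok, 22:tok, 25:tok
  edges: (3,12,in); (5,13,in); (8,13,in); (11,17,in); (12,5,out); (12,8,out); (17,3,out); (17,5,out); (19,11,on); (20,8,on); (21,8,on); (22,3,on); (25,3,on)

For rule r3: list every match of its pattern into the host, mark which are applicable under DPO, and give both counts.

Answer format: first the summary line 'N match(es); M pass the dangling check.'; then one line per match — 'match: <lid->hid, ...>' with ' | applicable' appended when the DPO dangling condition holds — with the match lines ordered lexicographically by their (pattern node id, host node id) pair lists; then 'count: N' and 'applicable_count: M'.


2 match(es); 2 pass the dangling check.
match: 0->17, 1->11, 2->3, 3->5, 4->19 | applicable
match: 0->17, 1->11, 2->5, 3->3, 4->19 | applicable
count: 2
applicable_count: 2


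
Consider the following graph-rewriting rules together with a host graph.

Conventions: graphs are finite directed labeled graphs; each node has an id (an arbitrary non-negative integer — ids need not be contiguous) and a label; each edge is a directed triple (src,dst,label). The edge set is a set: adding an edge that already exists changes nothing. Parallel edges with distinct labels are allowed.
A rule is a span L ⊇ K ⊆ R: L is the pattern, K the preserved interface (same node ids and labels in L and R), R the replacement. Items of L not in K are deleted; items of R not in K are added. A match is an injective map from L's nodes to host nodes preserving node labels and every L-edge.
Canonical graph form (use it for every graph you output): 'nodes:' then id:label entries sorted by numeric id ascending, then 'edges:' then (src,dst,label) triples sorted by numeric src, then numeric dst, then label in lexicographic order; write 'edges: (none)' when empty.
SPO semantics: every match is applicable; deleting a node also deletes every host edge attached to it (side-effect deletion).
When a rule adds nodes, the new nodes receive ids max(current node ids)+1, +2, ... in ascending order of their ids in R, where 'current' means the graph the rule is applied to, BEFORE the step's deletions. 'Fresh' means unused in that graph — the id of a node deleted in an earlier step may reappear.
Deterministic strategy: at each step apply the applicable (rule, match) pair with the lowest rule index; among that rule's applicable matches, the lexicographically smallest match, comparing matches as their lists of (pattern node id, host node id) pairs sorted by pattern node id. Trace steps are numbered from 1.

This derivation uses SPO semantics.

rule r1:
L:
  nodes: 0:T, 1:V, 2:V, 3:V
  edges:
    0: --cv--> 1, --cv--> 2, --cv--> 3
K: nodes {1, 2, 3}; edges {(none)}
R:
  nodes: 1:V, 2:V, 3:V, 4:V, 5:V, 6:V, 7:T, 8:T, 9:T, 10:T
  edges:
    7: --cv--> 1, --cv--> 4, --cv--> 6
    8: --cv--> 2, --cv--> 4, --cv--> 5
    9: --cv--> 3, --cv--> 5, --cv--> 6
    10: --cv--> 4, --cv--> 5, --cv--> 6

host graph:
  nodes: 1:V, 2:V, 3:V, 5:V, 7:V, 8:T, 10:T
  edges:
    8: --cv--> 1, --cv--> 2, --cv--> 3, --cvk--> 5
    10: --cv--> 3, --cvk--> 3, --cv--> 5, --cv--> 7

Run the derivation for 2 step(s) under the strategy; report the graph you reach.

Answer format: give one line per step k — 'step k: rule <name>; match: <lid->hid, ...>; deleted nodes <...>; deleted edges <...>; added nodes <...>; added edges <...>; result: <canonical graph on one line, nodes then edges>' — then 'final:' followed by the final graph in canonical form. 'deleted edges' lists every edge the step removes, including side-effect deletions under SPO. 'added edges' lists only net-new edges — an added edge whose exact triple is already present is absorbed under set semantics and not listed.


step 1: rule r1; match: 0->8, 1->1, 2->2, 3->3; deleted nodes 8; deleted edges (8,1,cv); (8,2,cv); (8,3,cv); (8,5,cvk); added nodes 11, 12, 13, 14, 15, 16, 17; added edges (14,1,cv); (14,11,cv); (14,13,cv); (15,2,cv); (15,11,cv); (15,12,cv); (16,3,cv); (16,12,cv); (16,13,cv); (17,11,cv); (17,12,cv); (17,13,cv); result: nodes: 1:V, 2:V, 3:V, 5:V, 7:V, 10:T, 11:V, 12:V, 13:V, 14:T, 15:T, 16:T, 17:T edges: (10,3,cv); (10,3,cvk); (10,5,cv); (10,7,cv); (14,1,cv); (14,11,cv); (14,13,cv); (15,2,cv); (15,11,cv); (15,12,cv); (16,3,cv); (16,12,cv); (16,13,cv); (17,11,cv); (17,12,cv); (17,13,cv)
step 2: rule r1; match: 0->10, 1->3, 2->5, 3->7; deleted nodes 10; deleted edges (10,3,cv); (10,3,cvk); (10,5,cv); (10,7,cv); added nodes 18, 19, 20, 21, 22, 23, 24; added edges (21,3,cv); (21,18,cv); (21,20,cv); (22,5,cv); (22,18,cv); (22,19,cv); (23,7,cv); (23,19,cv); (23,20,cv); (24,18,cv); (24,19,cv); (24,20,cv); result: nodes: 1:V, 2:V, 3:V, 5:V, 7:V, 11:V, 12:V, 13:V, 14:T, 15:T, 16:T, 17:T, 18:V, 19:V, 20:V, 21:T, 22:T, 23:T, 24:T edges: (14,1,cv); (14,11,cv); (14,13,cv); (15,2,cv); (15,11,cv); (15,12,cv); (16,3,cv); (16,12,cv); (16,13,cv); (17,11,cv); (17,12,cv); (17,13,cv); (21,3,cv); (21,18,cv); (21,20,cv); (22,5,cv); (22,18,cv); (22,19,cv); (23,7,cv); (23,19,cv); (23,20,cv); (24,18,cv); (24,19,cv); (24,20,cv)
final:
nodes: 1:V, 2:V, 3:V, 5:V, 7:V, 11:V, 12:V, 13:V, 14:T, 15:T, 16:T, 17:T, 18:V, 19:V, 20:V, 21:T, 22:T, 23:T, 24:T
edges: (14,1,cv); (14,11,cv); (14,13,cv); (15,2,cv); (15,11,cv); (15,12,cv); (16,3,cv); (16,12,cv); (16,13,cv); (17,11,cv); (17,12,cv); (17,13,cv); (21,3,cv); (21,18,cv); (21,20,cv); (22,5,cv); (22,18,cv); (22,19,cv); (23,7,cv); (23,19,cv); (23,20,cv); (24,18,cv); (24,19,cv); (24,20,cv)
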